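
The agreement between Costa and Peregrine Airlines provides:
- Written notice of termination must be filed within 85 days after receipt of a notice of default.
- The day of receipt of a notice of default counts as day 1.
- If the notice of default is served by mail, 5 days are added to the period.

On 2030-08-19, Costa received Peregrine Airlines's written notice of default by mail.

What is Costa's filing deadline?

November 16, 2030

Counting 2030-08-19 as day 1, day 85 is November 11, 2030.
Service was by mail, adding 5 days: November 11, 2030 + 5 days = November 16, 2030.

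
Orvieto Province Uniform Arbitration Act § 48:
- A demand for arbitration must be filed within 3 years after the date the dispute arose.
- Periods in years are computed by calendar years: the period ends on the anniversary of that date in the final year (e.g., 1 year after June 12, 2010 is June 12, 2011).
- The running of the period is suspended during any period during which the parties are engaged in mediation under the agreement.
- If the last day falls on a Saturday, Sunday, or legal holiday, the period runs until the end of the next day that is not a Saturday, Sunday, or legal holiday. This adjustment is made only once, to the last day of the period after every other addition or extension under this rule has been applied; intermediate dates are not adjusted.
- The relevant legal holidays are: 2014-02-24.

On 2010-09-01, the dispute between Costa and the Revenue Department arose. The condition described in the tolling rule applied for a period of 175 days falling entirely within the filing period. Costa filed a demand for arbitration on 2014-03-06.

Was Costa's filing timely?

3 years after 2010-09-01 is September 1, 2013.
Tolling adds 175 days: September 1, 2013 + 175 days = February 23, 2014.
February 23, 2014 is Sunday; February 24, 2014 is a listed holiday. The next qualifying day is February 25, 2014.
The deadline is February 25, 2014; the filing on March 6, 2014 is after that date.

No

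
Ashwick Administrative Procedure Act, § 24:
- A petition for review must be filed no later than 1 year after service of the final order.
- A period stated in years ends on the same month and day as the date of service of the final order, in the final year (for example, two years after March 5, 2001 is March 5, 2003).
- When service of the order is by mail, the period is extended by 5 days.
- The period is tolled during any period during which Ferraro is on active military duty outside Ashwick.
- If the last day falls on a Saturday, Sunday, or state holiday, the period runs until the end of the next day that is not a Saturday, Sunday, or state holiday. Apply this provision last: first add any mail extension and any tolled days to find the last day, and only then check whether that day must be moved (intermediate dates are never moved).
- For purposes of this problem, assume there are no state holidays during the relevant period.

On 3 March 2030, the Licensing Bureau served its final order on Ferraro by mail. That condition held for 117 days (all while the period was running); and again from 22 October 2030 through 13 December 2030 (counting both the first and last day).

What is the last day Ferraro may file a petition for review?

1 year after 3 March 2030 is March 3, 2031.
Service was by mail, adding 5 days: March 3, 2031 + 5 days = March 8, 2031.
Tolling adds 117 days: March 8, 2031 + 117 days = July 3, 2031.
From October 22, 2030 through December 13, 2030 inclusive is 53 days; tolling adds 53 days: July 3, 2031 + 53 days = August 25, 2031.
August 25, 2031 is a Monday and not a state holiday, so no extension applies.

August 25, 2031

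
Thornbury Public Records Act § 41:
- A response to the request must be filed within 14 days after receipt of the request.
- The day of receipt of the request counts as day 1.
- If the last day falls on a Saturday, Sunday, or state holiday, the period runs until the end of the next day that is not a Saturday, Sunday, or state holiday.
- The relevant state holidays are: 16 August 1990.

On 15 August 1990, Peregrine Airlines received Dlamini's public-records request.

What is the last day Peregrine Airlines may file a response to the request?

Counting 15 August 1990 as day 1, day 14 is August 28, 1990.
August 28, 1990 is a Tuesday and not a state holiday, so no extension applies.

August 28, 1990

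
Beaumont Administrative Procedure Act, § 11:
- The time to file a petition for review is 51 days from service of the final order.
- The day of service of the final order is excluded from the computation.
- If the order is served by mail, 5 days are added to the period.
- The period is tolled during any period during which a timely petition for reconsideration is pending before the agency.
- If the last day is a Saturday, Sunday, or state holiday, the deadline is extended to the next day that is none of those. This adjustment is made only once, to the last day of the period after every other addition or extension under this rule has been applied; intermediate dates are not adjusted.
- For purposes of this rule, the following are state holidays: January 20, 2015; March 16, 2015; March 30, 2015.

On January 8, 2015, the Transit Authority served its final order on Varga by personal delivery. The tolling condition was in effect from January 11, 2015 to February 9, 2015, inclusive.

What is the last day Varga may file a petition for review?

March 31, 2015

51 days after January 8, 2015 is February 28, 2015.
Service was not by mail, so no mail extension applies.
From January 11, 2015 through February 9, 2015 inclusive is 30 days; tolling adds 30 days: February 28, 2015 + 30 days = March 30, 2015.
March 30, 2015 is a listed holiday. The next qualifying day is March 31, 2015.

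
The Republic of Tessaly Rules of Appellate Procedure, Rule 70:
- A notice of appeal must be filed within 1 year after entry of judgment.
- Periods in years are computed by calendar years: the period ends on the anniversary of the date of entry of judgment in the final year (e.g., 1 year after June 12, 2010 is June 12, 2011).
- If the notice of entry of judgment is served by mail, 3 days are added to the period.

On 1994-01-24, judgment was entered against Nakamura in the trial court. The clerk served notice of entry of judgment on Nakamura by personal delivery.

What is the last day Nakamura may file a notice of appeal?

January 24, 1995

1 year after 1994-01-24 is January 24, 1995.
Service was not by mail, so no mail extension applies.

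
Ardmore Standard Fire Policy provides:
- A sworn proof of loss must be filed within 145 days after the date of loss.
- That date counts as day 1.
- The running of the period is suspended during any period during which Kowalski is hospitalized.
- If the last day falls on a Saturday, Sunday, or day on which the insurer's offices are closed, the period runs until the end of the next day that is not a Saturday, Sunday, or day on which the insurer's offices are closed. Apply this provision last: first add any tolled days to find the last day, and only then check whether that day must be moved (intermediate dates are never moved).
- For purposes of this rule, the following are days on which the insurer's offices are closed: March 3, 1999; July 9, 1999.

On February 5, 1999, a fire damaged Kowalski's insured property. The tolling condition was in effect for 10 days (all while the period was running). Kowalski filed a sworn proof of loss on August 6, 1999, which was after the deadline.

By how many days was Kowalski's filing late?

25 days

Counting February 5, 1999 as day 1, day 145 is June 29, 1999.
Tolling adds 10 days: June 29, 1999 + 10 days = July 9, 1999.
July 9, 1999 is a listed holiday; July 10, 1999 is Saturday; July 11, 1999 is Sunday. The next qualifying day is July 12, 1999.
The deadline is July 12, 1999; from July 12, 1999 to August 6, 1999 is 25 days.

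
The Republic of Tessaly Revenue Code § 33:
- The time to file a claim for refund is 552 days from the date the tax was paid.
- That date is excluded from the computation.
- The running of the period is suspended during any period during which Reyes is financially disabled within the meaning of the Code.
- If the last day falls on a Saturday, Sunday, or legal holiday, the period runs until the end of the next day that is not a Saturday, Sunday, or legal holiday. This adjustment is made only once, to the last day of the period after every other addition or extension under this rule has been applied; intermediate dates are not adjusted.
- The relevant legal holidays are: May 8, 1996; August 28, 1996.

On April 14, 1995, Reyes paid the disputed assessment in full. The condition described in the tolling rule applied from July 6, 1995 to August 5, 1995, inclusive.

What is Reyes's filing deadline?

552 days after April 14, 1995 is October 17, 1996.
From July 6, 1995 through August 5, 1995 inclusive is 31 days; tolling adds 31 days: October 17, 1996 + 31 days = November 17, 1996.
November 17, 1996 is Sunday. The next qualifying day is November 18, 1996.

November 18, 1996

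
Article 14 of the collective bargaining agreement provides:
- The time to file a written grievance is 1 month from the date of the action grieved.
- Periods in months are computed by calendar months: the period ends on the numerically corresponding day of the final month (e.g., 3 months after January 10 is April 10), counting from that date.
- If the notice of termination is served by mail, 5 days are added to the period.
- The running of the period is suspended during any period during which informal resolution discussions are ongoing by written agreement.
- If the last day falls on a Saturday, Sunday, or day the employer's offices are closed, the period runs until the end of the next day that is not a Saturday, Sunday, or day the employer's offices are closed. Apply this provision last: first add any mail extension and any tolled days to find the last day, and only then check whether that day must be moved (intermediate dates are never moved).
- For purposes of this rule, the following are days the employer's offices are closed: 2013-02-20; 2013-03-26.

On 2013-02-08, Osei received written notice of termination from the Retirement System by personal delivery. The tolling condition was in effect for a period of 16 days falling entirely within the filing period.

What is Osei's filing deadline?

March 25, 2013

1 month after 2013-02-08 is March 8, 2013.
Service was not by mail, so no mail extension applies.
Tolling adds 16 days: March 8, 2013 + 16 days = March 24, 2013.
March 24, 2013 is Sunday. The next qualifying day is March 25, 2013.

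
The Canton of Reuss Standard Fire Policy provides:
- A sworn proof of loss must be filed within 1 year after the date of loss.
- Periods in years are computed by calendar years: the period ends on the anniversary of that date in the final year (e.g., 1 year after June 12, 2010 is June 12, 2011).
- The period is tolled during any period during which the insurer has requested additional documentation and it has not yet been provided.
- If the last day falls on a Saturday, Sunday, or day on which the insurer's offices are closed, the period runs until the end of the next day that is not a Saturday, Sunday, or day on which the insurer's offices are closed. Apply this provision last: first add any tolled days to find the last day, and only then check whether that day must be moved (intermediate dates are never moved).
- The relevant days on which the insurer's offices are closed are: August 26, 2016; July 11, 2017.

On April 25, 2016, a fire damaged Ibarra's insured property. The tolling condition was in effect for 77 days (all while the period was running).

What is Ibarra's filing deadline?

July 12, 2017

1 year after April 25, 2016 is April 25, 2017.
Tolling adds 77 days: April 25, 2017 + 77 days = July 11, 2017.
July 11, 2017 is a listed holiday. The next qualifying day is July 12, 2017.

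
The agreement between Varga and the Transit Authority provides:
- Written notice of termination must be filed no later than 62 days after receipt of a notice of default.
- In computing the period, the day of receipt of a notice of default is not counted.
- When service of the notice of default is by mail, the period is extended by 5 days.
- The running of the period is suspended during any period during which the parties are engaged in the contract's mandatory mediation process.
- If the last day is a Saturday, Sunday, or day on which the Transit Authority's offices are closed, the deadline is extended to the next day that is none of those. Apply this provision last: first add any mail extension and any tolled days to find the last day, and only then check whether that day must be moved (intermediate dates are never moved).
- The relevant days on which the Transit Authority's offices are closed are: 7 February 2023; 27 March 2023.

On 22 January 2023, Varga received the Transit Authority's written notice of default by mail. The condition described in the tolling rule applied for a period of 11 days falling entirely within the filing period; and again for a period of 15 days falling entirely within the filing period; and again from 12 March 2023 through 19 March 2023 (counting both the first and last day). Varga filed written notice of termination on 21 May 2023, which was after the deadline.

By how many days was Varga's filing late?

18 days

62 days after 22 January 2023 is March 25, 2023.
Service was by mail, adding 5 days: March 25, 2023 + 5 days = March 30, 2023.
Tolling adds 11 days: March 30, 2023 + 11 days = April 10, 2023.
Tolling adds 15 days: April 10, 2023 + 15 days = April 25, 2023.
From March 12, 2023 through March 19, 2023 inclusive is 8 days; tolling adds 8 days: April 25, 2023 + 8 days = May 3, 2023.
May 3, 2023 is a Wednesday and not a day on which the Transit Authority's offices are closed, so no extension applies.
The deadline is May 3, 2023; from May 3, 2023 to May 21, 2023 is 18 days.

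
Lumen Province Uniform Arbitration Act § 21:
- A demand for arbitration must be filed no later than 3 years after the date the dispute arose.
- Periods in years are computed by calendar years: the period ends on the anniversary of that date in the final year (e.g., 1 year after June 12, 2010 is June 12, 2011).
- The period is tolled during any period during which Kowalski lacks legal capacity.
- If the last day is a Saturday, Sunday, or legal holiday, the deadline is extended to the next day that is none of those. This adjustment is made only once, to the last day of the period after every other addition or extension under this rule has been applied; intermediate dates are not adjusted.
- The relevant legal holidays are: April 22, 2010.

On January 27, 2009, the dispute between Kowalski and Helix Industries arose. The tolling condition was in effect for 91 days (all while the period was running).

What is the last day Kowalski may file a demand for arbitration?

April 27, 2012

3 years after January 27, 2009 is January 27, 2012.
Tolling adds 91 days: January 27, 2012 + 91 days = April 27, 2012.
April 27, 2012 is a Friday and not a legal holiday, so no extension applies.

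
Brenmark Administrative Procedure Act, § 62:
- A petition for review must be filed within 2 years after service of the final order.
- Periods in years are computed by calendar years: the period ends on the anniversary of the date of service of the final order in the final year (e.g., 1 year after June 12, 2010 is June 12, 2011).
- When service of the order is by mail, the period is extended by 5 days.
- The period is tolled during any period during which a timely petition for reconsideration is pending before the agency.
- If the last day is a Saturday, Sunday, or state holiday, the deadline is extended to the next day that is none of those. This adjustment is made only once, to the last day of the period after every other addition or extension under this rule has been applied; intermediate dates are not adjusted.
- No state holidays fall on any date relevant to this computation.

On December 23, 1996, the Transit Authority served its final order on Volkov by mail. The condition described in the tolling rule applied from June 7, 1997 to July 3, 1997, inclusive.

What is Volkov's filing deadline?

2 years after December 23, 1996 is December 23, 1998.
Service was by mail, adding 5 days: December 23, 1998 + 5 days = December 28, 1998.
From June 7, 1997 through July 3, 1997 inclusive is 27 days; tolling adds 27 days: December 28, 1998 + 27 days = January 24, 1999.
January 24, 1999 is Sunday. The next qualifying day is January 25, 1999.

January 25, 1999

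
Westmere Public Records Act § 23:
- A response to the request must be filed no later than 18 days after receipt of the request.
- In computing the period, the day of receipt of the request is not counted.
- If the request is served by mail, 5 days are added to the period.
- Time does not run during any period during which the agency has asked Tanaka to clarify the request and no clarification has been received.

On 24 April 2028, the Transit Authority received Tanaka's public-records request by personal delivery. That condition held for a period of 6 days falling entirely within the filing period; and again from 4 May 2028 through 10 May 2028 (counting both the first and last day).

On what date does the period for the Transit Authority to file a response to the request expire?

18 days after 24 April 2028 is May 12, 2028.
Service was not by mail, so no mail extension applies.
Tolling adds 6 days: May 12, 2028 + 6 days = May 18, 2028.
From May 4, 2028 through May 10, 2028 inclusive is 7 days; tolling adds 7 days: May 18, 2028 + 7 days = May 25, 2028.

May 25, 2028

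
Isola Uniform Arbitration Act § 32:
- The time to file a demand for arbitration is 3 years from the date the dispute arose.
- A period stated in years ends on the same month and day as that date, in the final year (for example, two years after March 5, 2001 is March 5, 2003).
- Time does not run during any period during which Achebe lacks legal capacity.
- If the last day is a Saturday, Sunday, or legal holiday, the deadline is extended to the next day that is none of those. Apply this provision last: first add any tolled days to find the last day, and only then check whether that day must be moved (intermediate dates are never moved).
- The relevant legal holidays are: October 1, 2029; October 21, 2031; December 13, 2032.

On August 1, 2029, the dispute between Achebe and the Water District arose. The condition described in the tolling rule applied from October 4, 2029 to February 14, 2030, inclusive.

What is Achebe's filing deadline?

December 14, 2032

3 years after August 1, 2029 is August 1, 2032.
From October 4, 2029 through February 14, 2030 inclusive is 134 days; tolling adds 134 days: August 1, 2032 + 134 days = December 13, 2032.
December 13, 2032 is a listed holiday. The next qualifying day is December 14, 2032.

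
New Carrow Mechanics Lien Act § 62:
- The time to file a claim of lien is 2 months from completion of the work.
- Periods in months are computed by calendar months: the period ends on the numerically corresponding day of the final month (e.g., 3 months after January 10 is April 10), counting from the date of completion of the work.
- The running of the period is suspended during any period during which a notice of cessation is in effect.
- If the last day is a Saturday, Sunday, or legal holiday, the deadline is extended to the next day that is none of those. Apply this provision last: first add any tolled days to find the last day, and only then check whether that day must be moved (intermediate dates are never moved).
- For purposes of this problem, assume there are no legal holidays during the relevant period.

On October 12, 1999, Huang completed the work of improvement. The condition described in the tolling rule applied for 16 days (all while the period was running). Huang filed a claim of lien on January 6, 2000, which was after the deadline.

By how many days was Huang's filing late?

2 months after October 12, 1999 is December 12, 1999.
Tolling adds 16 days: December 12, 1999 + 16 days = December 28, 1999.
December 28, 1999 is a Tuesday and not a legal holiday, so no extension applies.
The deadline is December 28, 1999; from December 28, 1999 to January 6, 2000 is 9 days.

9 days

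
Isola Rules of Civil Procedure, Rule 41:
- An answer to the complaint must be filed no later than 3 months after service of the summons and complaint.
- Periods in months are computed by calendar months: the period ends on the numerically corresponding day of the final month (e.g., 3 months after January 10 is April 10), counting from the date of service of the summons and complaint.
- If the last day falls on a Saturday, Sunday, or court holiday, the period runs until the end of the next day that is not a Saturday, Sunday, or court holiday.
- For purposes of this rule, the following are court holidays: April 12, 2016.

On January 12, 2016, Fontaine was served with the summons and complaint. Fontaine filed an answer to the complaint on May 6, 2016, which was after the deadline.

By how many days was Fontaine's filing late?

23 days

3 months after January 12, 2016 is April 12, 2016.
April 12, 2016 is a listed holiday. The next qualifying day is April 13, 2016.
The deadline is April 13, 2016; from April 13, 2016 to May 6, 2016 is 23 days.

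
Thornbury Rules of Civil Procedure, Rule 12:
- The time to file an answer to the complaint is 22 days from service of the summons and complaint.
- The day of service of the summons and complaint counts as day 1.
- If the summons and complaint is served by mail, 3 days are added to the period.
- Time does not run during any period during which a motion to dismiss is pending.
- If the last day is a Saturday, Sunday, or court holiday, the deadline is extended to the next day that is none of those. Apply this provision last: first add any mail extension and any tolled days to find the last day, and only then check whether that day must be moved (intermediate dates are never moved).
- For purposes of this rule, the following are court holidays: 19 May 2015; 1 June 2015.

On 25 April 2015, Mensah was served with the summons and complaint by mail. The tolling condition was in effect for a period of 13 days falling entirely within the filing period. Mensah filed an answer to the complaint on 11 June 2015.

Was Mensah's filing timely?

No

Counting 25 April 2015 as day 1, day 22 is May 16, 2015.
Service was by mail, adding 3 days: May 16, 2015 + 3 days = May 19, 2015.
Tolling adds 13 days: May 19, 2015 + 13 days = June 1, 2015.
June 1, 2015 is a listed holiday. The next qualifying day is June 2, 2015.
The deadline is June 2, 2015; the filing on June 11, 2015 is after that date.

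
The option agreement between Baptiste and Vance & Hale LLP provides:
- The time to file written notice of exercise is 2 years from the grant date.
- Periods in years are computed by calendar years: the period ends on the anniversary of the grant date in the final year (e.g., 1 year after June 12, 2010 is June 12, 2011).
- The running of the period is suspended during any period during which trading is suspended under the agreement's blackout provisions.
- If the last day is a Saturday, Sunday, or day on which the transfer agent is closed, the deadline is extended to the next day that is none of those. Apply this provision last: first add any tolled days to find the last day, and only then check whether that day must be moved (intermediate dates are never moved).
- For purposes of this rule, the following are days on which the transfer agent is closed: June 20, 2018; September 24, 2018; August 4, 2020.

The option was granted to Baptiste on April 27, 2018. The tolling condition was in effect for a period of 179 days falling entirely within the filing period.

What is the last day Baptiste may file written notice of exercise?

2 years after April 27, 2018 is April 27, 2020.
Tolling adds 179 days: April 27, 2020 + 179 days = October 23, 2020.
October 23, 2020 is a Friday and not a day on which the transfer agent is closed, so no extension applies.

October 23, 2020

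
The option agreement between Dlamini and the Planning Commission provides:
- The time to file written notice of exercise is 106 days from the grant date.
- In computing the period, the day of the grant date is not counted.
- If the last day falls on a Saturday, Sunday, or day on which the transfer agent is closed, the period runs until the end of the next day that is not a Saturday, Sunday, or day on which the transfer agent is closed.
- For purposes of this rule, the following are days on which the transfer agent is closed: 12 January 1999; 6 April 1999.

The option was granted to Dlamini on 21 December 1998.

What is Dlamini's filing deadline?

106 days after 21 December 1998 is April 6, 1999.
April 6, 1999 is a listed holiday. The next qualifying day is April 7, 1999.

April 7, 1999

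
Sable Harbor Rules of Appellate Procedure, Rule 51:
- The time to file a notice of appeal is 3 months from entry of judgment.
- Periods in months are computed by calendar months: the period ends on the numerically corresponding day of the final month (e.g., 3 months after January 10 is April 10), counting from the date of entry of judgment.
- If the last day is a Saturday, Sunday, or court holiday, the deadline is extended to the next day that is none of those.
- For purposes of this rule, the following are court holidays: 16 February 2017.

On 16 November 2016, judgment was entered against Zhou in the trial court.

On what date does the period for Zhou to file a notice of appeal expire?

February 17, 2017

3 months after 16 November 2016 is February 16, 2017.
February 16, 2017 is a listed holiday. The next qualifying day is February 17, 2017.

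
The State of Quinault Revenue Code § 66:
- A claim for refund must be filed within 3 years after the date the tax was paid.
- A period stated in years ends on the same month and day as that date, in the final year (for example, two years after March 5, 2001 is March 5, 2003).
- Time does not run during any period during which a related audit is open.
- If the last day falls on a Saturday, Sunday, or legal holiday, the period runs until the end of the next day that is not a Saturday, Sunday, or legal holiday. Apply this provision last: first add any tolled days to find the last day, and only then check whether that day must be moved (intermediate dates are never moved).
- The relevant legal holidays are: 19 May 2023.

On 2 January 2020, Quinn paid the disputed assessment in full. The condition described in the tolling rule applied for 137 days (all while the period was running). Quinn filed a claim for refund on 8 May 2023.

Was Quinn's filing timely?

Yes

3 years after 2 January 2020 is January 2, 2023.
Tolling adds 137 days: January 2, 2023 + 137 days = May 19, 2023.
May 19, 2023 is a listed holiday; May 20, 2023 is Saturday; May 21, 2023 is Sunday. The next qualifying day is May 22, 2023.
The deadline is May 22, 2023; the filing on May 8, 2023 is on or before that date.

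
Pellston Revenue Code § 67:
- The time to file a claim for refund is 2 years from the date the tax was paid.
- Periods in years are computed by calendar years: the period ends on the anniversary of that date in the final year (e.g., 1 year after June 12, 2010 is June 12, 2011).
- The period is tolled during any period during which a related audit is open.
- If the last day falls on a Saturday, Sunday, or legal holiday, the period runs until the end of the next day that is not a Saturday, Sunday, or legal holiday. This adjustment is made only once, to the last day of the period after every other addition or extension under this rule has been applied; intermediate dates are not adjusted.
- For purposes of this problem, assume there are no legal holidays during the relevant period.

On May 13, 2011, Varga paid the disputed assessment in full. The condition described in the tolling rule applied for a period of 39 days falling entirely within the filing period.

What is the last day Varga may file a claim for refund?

June 21, 2013

2 years after May 13, 2011 is May 13, 2013.
Tolling adds 39 days: May 13, 2013 + 39 days = June 21, 2013.
June 21, 2013 is a Friday and not a legal holiday, so no extension applies.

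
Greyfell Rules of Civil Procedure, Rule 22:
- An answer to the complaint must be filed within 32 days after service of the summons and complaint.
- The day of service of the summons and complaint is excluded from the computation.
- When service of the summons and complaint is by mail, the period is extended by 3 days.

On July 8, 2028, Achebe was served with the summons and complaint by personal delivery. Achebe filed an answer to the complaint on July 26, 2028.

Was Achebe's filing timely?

Yes

32 days after July 8, 2028 is August 9, 2028.
Service was not by mail, so no mail extension applies.
The deadline is August 9, 2028; the filing on July 26, 2028 is on or before that date.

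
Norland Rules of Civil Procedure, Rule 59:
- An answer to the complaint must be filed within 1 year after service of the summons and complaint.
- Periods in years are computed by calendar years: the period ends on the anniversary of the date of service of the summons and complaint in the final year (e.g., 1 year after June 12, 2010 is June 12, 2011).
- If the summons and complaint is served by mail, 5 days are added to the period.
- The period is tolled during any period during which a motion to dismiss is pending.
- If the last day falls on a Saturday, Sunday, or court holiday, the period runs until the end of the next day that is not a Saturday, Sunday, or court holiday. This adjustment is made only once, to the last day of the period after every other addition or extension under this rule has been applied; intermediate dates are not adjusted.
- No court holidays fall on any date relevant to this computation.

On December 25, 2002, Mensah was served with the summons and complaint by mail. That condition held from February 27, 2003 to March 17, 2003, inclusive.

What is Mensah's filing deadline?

1 year after December 25, 2002 is December 25, 2003.
Service was by mail, adding 5 days: December 25, 2003 + 5 days = December 30, 2003.
From February 27, 2003 through March 17, 2003 inclusive is 19 days; tolling adds 19 days: December 30, 2003 + 19 days = January 18, 2004.
January 18, 2004 is Sunday. The next qualifying day is January 19, 2004.

January 19, 2004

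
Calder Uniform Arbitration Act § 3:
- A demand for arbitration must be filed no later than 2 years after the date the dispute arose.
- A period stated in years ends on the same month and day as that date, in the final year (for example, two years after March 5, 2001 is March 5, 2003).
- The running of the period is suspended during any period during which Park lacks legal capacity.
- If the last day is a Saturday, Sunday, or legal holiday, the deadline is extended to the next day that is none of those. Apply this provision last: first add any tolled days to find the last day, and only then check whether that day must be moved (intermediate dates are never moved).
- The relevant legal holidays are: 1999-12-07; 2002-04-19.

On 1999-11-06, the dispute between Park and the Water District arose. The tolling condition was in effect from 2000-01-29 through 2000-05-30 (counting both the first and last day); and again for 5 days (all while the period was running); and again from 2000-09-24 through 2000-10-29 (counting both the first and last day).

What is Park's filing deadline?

April 22, 2002

2 years after 1999-11-06 is November 6, 2001.
From January 29, 2000 through May 30, 2000 inclusive is 123 days; tolling adds 123 days: November 6, 2001 + 123 days = March 9, 2002.
Tolling adds 5 days: March 9, 2002 + 5 days = March 14, 2002.
From September 24, 2000 through October 29, 2000 inclusive is 36 days; tolling adds 36 days: March 14, 2002 + 36 days = April 19, 2002.
April 19, 2002 is a listed holiday; April 20, 2002 is Saturday; April 21, 2002 is Sunday. The next qualifying day is April 22, 2002.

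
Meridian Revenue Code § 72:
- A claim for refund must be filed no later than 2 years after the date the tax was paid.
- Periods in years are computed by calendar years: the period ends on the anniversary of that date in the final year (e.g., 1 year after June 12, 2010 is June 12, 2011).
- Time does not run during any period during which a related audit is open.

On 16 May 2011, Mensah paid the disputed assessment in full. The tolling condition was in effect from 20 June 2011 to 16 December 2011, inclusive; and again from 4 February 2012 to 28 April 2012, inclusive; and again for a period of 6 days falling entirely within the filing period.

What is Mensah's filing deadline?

2 years after 16 May 2011 is May 16, 2013.
From June 20, 2011 through December 16, 2011 inclusive is 180 days; tolling adds 180 days: May 16, 2013 + 180 days = November 12, 2013.
From February 4, 2012 through April 28, 2012 inclusive is 85 days; tolling adds 85 days: November 12, 2013 + 85 days = February 5, 2014.
Tolling adds 6 days: February 5, 2014 + 6 days = February 11, 2014.

February 11, 2014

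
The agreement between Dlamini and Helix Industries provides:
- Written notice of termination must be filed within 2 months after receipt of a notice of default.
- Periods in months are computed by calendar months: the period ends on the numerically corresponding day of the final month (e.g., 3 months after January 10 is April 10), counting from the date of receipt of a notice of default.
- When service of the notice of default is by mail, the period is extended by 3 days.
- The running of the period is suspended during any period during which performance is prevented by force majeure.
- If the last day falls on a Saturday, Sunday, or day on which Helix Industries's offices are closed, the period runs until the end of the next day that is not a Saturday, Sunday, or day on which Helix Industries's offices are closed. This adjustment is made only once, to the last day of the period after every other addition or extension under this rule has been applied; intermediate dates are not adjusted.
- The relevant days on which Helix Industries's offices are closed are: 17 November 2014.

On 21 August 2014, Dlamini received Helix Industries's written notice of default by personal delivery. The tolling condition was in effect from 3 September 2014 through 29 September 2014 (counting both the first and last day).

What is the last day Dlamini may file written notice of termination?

November 18, 2014

2 months after 21 August 2014 is October 21, 2014.
Service was not by mail, so no mail extension applies.
From September 3, 2014 through September 29, 2014 inclusive is 27 days; tolling adds 27 days: October 21, 2014 + 27 days = November 17, 2014.
November 17, 2014 is a listed holiday. The next qualifying day is November 18, 2014.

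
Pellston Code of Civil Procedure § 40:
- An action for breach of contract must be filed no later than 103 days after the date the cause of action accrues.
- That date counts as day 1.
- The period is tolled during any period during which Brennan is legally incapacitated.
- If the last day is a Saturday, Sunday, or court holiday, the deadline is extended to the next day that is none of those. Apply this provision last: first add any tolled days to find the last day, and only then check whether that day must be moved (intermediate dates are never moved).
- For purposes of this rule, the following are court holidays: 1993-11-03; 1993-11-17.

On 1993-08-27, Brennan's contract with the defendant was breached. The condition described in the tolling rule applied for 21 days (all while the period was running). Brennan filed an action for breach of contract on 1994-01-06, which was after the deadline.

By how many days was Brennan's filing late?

9 days

Counting 1993-08-27 as day 1, day 103 is December 7, 1993.
Tolling adds 21 days: December 7, 1993 + 21 days = December 28, 1993.
December 28, 1993 is a Tuesday and not a court holiday, so no extension applies.
The deadline is December 28, 1993; from December 28, 1993 to January 6, 1994 is 9 days.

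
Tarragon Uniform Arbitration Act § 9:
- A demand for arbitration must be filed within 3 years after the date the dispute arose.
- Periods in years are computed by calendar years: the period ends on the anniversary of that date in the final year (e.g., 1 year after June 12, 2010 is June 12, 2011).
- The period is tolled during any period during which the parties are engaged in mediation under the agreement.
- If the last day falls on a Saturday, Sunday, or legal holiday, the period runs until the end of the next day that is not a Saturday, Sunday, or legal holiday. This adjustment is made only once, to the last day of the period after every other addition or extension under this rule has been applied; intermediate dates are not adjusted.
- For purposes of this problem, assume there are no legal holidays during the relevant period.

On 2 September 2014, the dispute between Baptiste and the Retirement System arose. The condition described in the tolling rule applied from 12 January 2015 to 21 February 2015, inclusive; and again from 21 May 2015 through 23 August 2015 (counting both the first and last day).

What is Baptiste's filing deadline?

January 16, 2018

3 years after 2 September 2014 is September 2, 2017.
From January 12, 2015 through February 21, 2015 inclusive is 41 days; tolling adds 41 days: September 2, 2017 + 41 days = October 13, 2017.
From May 21, 2015 through August 23, 2015 inclusive is 95 days; tolling adds 95 days: October 13, 2017 + 95 days = January 16, 2018.
January 16, 2018 is a Tuesday and not a legal holiday, so no extension applies.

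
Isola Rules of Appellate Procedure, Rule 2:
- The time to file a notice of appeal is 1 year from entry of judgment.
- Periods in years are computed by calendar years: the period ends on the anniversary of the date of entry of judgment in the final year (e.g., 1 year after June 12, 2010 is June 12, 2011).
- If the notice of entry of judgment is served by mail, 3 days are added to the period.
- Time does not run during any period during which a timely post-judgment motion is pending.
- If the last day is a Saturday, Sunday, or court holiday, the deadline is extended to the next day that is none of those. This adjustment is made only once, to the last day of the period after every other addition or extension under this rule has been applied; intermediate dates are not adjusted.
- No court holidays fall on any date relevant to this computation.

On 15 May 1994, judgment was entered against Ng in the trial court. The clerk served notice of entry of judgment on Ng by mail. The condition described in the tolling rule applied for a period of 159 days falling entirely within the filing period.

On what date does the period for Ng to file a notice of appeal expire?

1 year after 15 May 1994 is May 15, 1995.
Service was by mail, adding 3 days: May 15, 1995 + 3 days = May 18, 1995.
Tolling adds 159 days: May 18, 1995 + 159 days = October 24, 1995.
October 24, 1995 is a Tuesday and not a court holiday, so no extension applies.

October 24, 1995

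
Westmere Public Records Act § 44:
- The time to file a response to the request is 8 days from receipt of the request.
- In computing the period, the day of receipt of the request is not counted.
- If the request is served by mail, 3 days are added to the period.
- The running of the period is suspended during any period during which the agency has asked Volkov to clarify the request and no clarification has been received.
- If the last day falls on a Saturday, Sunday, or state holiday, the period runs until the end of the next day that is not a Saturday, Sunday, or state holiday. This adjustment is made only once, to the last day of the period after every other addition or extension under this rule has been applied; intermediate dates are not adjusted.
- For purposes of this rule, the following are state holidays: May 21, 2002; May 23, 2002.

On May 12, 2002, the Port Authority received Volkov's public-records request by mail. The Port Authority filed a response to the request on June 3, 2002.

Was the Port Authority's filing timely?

No

8 days after May 12, 2002 is May 20, 2002.
Service was by mail, adding 3 days: May 20, 2002 + 3 days = May 23, 2002.
May 23, 2002 is a listed holiday. The next qualifying day is May 24, 2002.
The deadline is May 24, 2002; the filing on June 3, 2002 is after that date.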